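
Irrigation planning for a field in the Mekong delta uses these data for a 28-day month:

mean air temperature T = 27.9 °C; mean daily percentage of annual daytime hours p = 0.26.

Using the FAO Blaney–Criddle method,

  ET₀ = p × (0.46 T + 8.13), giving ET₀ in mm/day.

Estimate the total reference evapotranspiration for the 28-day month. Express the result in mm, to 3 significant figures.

153 mm

ET₀ = 0.26 × (0.46 × 27.9 + 8.13) = 0.26 × 20.964 = 5.4506 mm/d
Monthly total = 5.4506 × 28 = 152.617 mm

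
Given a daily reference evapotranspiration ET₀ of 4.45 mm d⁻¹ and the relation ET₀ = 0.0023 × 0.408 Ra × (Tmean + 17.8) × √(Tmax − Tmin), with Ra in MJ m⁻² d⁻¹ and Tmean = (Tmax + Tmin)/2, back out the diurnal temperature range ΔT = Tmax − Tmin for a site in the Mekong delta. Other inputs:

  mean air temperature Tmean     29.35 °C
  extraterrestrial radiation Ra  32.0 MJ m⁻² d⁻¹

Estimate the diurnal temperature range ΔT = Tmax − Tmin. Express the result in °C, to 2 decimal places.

9.88 °C

√ΔT = ET₀ / [0.0023 × 0.408 × Ra × (Tmean+17.8)] = 4.45 / (0.0023 × 13.0560 × 47.15) = 3.1430
ΔT = 3.1430² = 9.878 °C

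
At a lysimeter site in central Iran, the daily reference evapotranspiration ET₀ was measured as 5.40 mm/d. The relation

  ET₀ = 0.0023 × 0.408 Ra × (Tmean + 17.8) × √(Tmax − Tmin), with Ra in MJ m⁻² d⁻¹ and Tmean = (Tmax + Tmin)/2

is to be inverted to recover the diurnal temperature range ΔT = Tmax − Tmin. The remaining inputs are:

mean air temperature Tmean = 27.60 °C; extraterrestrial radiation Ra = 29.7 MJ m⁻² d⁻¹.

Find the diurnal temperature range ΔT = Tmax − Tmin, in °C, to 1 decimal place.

√ΔT = ET₀ / [0.0023 × 0.408 × Ra × (Tmean+17.8)] = 5.40 / (0.0023 × 12.1176 × 45.40) = 4.2677
ΔT = 4.2677² = 18.213 °C

18.2 °C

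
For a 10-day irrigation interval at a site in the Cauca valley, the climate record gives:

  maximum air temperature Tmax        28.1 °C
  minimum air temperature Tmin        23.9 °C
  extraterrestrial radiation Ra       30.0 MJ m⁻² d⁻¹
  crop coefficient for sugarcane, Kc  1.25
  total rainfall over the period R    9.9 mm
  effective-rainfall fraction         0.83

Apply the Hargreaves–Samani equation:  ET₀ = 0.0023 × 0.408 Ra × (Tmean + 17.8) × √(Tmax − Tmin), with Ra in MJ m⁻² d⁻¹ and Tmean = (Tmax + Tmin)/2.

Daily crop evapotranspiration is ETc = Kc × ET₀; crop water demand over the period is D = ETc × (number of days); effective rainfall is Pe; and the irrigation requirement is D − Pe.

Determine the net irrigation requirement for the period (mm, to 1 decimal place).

Tmean = (28.1 + 23.9)/2 = 26.00 °C
0.408 Ra = 0.408 × 30.0 = 12.2400 mm/d equivalent
ET₀ = 0.0023 × 12.2400 × (26.00 + 17.8) × √4.2 = 0.0023 × 12.2400 × 43.80 × 2.0494 = 2.5270 mm/d
ETc = Kc × ET₀ = 1.25 × 2.5270 = 3.1588 mm/d
Crop demand D = ETc × 10 d = 3.1588 × 10 = 31.588 mm
Pe = 0.83 × 9.9 = 8.217 mm
D − Pe = 31.588 − 8.217 = 23.371 mm

23.4 mm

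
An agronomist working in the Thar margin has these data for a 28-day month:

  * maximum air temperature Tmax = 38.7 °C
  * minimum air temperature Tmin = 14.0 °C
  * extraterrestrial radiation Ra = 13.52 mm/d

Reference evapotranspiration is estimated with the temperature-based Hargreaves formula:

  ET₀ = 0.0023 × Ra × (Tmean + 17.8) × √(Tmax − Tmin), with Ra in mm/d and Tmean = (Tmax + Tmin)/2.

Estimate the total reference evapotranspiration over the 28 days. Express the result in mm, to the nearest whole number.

191 mm

Tmean = (38.7 + 14.0)/2 = 26.35 °C
ET₀ = 0.0023 × 13.52 × (26.35 + 17.8) × √24.7 = 0.0023 × 13.52 × 44.15 × 4.9699 = 6.8231 mm/d
Over 28 days: 6.8231 × 28 = 191.047 mm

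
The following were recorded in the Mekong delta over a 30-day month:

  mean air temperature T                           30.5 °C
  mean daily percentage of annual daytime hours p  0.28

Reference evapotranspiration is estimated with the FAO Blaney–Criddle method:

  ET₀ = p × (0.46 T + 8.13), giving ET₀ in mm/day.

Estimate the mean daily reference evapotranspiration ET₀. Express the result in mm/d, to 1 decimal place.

6.2 mm/d

ET₀ = 0.28 × (0.46 × 30.5 + 8.13) = 0.28 × 22.160 = 6.2048 mm/d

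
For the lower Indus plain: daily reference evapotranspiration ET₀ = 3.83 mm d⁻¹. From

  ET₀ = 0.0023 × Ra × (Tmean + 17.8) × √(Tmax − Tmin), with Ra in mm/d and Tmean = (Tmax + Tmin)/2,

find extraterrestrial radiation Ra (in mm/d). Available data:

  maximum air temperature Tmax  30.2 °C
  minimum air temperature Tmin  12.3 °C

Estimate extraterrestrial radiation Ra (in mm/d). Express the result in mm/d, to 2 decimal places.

10.08 mm/d

Tmean = 21.25 °C; √ΔT = 4.2308
Ra = ET₀ / [0.0023 × (Tmean+17.8) × √ΔT] = 3.83 / (0.0023 × 39.05 × 4.2308) = 10.079 mm/d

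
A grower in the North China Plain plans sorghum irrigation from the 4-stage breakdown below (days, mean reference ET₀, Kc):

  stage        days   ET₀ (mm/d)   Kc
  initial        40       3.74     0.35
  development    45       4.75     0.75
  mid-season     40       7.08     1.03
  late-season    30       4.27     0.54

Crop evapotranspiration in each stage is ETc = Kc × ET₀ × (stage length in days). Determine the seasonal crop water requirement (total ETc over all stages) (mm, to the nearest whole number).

initial: 0.35 × 3.74 × 40 = 52.36 mm
development: 0.75 × 4.75 × 45 = 160.31 mm
mid-season: 1.03 × 7.08 × 40 = 291.70 mm
late-season: 0.54 × 4.27 × 30 = 69.17 mm
Seasonal total = 573.54 mm

574 mm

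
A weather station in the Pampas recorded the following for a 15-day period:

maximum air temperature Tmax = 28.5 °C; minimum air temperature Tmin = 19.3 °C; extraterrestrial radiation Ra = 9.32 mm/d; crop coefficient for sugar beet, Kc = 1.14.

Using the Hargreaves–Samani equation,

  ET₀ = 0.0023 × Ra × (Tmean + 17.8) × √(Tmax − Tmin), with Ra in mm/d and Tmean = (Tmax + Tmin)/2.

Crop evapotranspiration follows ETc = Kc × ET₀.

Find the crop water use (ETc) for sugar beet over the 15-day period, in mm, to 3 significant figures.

46.4 mm

Tmean = (28.5 + 19.3)/2 = 23.90 °C
ET₀ = 0.0023 × 9.32 × (23.90 + 17.8) × √9.2 = 0.0023 × 9.32 × 41.70 × 3.0332 = 2.7113 mm/d
ETc = Kc × ET₀ = 1.14 × 2.7113 = 3.0909 mm/d
Over 15 days: 3.0909 × 15 = 46.364 mm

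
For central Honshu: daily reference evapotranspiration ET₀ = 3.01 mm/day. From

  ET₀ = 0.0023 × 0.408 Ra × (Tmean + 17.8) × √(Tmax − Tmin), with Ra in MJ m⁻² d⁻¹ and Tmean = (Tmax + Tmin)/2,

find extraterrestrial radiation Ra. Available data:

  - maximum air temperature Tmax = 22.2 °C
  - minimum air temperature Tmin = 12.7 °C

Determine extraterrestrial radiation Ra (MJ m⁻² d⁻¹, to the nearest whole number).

Tmean = (22.2+12.7)/2 = 17.45 °C; ΔT = 9.5
Ra = ET₀ / [0.0023 × 0.408 × (Tmean+17.8) × √ΔT]
   = 3.01 / (0.0023 × 0.408 × 35.25 × 3.0822) = 29.523 MJ m⁻² d⁻¹

30 MJ m⁻² d⁻¹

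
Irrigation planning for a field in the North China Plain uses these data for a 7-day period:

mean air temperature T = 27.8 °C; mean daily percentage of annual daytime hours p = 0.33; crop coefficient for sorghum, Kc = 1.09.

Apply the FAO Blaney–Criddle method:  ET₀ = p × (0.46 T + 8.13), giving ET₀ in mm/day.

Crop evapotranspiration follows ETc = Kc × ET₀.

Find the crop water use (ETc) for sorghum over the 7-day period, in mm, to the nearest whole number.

ET₀ = 0.33 × (0.46 × 27.8 + 8.13) = 0.33 × 20.918 = 6.9029 mm/d
ETc = Kc × ET₀ = 1.09 × 6.9029 = 7.5242 mm/d
Over 7 days: 7.5242 × 7 = 52.669 mm

53 mm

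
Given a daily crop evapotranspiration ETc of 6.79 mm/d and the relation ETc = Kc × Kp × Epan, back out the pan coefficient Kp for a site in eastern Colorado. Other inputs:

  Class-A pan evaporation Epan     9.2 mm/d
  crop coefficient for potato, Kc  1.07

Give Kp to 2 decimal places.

0.69

ETc = Kc × Kp × Epan  ⇒  Kp = ETc / (Kc × Epan)
Kp = 6.79 / (1.07 × 9.2) = 6.79 / 9.844 = 0.6898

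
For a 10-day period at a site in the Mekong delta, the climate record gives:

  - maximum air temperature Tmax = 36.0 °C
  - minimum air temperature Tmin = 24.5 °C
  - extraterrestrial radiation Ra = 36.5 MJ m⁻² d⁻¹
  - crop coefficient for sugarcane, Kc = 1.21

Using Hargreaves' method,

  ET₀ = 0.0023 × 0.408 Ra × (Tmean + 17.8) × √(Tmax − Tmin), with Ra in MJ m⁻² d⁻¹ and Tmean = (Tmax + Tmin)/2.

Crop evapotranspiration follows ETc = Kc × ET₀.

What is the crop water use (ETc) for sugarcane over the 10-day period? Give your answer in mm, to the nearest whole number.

68 mm

Tmean = (36.0 + 24.5)/2 = 30.25 °C
0.408 Ra = 0.408 × 36.5 = 14.8920 mm/d equivalent
ET₀ = 0.0023 × 14.8920 × (30.25 + 17.8) × √11.5 = 0.0023 × 14.8920 × 48.05 × 3.3912 = 5.5812 mm/d
ETc = Kc × ET₀ = 1.21 × 5.5812 = 6.7533 mm/d
Over 10 days: 6.7533 × 10 = 67.533 mm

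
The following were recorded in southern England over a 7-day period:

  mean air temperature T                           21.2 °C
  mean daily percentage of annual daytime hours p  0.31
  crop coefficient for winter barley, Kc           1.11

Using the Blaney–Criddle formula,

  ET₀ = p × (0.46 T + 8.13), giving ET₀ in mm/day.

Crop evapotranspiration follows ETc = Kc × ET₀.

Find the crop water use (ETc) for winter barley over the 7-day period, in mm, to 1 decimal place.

ET₀ = 0.31 × (0.46 × 21.2 + 8.13) = 0.31 × 17.882 = 5.5434 mm/d
ETc = Kc × ET₀ = 1.11 × 5.5434 = 6.1532 mm/d
Over 7 days: 6.1532 × 7 = 43.072 mm

43.1 mm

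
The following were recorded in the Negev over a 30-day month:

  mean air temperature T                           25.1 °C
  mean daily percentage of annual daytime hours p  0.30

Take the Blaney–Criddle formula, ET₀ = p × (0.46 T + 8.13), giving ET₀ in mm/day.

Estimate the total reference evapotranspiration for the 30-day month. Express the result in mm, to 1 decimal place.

ET₀ = 0.30 × (0.46 × 25.1 + 8.13) = 0.30 × 19.676 = 5.9028 mm/d
Monthly total = 5.9028 × 30 = 177.084 mm

177.1 mm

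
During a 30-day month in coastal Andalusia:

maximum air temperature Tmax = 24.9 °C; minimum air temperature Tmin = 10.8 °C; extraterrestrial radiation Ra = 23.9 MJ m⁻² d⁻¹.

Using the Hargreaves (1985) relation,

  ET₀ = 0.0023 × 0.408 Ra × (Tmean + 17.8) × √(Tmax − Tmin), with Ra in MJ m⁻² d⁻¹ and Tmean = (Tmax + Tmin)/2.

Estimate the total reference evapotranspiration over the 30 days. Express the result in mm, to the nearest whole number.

90 mm

Tmean = (24.9 + 10.8)/2 = 17.85 °C
0.408 Ra = 0.408 × 23.9 = 9.7512 mm/d equivalent
ET₀ = 0.0023 × 9.7512 × (17.85 + 17.8) × √14.1 = 0.0023 × 9.7512 × 35.65 × 3.7550 = 3.0023 mm/d
Over 30 days: 3.0023 × 30 = 90.069 mm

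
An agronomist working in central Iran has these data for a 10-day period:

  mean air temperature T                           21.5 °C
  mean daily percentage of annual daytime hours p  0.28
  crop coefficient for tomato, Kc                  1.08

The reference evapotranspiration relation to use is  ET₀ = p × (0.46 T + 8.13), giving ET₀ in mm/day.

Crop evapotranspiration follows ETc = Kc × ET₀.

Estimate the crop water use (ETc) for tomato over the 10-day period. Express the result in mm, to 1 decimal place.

54.5 mm

ET₀ = 0.28 × (0.46 × 21.5 + 8.13) = 0.28 × 18.020 = 5.0456 mm/d
ETc = Kc × ET₀ = 1.08 × 5.0456 = 5.4492 mm/d
Over 10 days: 5.4492 × 10 = 54.492 mm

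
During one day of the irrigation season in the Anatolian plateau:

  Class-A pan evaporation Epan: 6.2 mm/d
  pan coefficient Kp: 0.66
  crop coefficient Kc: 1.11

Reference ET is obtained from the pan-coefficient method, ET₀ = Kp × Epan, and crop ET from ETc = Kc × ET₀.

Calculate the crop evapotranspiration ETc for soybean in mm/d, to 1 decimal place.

ET₀ = 0.66 × 6.2 = 4.0920 mm/d
ETc = Kc × ET₀ = 1.11 × 4.0920 = 4.5421 mm/d

4.5 mm/d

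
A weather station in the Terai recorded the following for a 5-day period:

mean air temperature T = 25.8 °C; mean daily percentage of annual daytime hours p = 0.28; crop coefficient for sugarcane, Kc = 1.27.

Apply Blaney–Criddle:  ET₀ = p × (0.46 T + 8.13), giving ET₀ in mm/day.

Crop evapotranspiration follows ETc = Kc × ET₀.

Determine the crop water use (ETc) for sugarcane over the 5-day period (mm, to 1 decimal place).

35.6 mm

ET₀ = 0.28 × (0.46 × 25.8 + 8.13) = 0.28 × 19.998 = 5.5994 mm/d
ETc = Kc × ET₀ = 1.27 × 5.5994 = 7.1112 mm/d
Over 5 days: 7.1112 × 5 = 35.556 mm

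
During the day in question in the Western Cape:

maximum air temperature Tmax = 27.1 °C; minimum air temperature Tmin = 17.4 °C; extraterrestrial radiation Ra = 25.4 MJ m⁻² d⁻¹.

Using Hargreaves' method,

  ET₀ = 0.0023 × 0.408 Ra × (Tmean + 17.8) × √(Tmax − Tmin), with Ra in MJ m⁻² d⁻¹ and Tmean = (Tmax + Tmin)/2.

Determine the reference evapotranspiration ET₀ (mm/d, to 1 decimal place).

3.0 mm/d

Tmean = (27.1 + 17.4)/2 = 22.25 °C
0.408 Ra = 0.408 × 25.4 = 10.3632 mm/d equivalent
ET₀ = 0.0023 × 10.3632 × (22.25 + 17.8) × √9.7 = 0.0023 × 10.3632 × 40.05 × 3.1145 = 2.9731 mm/d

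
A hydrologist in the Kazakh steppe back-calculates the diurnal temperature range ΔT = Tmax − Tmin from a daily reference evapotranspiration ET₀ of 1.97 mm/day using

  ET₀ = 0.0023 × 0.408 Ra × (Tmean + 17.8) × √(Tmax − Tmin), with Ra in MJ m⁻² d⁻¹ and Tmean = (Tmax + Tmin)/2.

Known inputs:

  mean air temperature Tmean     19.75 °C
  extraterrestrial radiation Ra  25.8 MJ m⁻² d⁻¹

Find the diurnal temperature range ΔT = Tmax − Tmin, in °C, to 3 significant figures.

√ΔT = ET₀ / [0.0023 × 0.408 × Ra × (Tmean+17.8)] = 1.97 / (0.0023 × 10.5264 × 37.55) = 2.1669
ΔT = 2.1669² = 4.695 °C

4.70 °C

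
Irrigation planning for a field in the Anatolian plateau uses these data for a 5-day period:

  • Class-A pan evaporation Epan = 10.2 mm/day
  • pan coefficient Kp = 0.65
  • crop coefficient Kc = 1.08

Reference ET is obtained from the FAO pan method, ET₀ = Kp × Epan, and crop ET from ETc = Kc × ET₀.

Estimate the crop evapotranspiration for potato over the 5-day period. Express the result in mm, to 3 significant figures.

35.8 mm

ET₀ = 0.65 × 10.2 = 6.6300 mm/d
ETc = Kc × ET₀ = 1.08 × 6.6300 = 7.1604 mm/d
Over 5 days: 7.1604 × 5 = 35.802 mm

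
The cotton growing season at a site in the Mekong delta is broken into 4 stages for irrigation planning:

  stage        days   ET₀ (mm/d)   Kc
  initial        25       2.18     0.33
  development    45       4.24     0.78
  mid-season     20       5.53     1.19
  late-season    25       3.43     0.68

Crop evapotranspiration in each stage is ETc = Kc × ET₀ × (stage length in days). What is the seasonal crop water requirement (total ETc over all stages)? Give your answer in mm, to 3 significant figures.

357 mm

initial: 0.33 × 2.18 × 25 = 17.99 mm
development: 0.78 × 4.24 × 45 = 148.82 mm
mid-season: 1.19 × 5.53 × 20 = 131.61 mm
late-season: 0.68 × 3.43 × 25 = 58.31 mm
Seasonal total = 356.73 mm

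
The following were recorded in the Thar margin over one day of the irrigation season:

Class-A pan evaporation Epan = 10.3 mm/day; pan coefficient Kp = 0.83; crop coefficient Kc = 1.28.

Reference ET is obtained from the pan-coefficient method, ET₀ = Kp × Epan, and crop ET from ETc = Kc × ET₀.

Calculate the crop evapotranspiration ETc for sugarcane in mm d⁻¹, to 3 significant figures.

ET₀ = 0.83 × 10.3 = 8.5490 mm/d
ETc = Kc × ET₀ = 1.28 × 8.5490 = 10.9427 mm/d

10.9 mm d⁻¹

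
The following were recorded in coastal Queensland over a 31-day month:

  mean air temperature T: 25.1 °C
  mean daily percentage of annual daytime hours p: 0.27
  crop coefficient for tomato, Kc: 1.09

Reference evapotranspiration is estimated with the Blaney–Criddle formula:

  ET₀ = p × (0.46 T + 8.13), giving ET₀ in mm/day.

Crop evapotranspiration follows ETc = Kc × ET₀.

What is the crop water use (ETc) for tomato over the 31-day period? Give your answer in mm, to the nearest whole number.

ET₀ = 0.27 × (0.46 × 25.1 + 8.13) = 0.27 × 19.676 = 5.3125 mm/d
ETc = Kc × ET₀ = 1.09 × 5.3125 = 5.7906 mm/d
Over 31 days: 5.7906 × 31 = 179.509 mm

180 mm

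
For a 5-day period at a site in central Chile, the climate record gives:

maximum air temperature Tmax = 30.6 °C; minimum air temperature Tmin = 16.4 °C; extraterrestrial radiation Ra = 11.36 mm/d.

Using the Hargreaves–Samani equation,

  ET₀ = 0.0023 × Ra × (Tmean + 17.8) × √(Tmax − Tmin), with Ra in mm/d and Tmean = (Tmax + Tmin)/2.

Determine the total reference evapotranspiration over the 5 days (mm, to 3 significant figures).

Tmean = (30.6 + 16.4)/2 = 23.50 °C
ET₀ = 0.0023 × 11.36 × (23.50 + 17.8) × √14.2 = 0.0023 × 11.36 × 41.30 × 3.7683 = 4.0663 mm/d
Over 5 days: 4.0663 × 5 = 20.332 mm

20.3 mm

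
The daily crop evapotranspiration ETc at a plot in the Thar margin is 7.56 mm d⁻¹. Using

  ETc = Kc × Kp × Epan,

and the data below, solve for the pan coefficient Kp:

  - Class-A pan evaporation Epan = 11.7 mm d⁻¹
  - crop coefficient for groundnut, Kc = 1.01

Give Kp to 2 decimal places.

ETc = Kc × Kp × Epan  ⇒  Kp = ETc / (Kc × Epan)
Kp = 7.56 / (1.01 × 11.7) = 7.56 / 11.817 = 0.6398

0.64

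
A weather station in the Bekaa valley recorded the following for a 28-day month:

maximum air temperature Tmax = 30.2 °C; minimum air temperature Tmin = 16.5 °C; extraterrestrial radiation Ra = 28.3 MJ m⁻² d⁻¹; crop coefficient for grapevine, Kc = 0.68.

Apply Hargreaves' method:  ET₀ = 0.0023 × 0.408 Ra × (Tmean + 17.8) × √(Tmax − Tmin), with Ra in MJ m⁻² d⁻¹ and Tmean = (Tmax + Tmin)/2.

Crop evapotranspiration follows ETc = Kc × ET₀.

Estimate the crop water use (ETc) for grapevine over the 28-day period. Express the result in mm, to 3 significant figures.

77.0 mm

Tmean = (30.2 + 16.5)/2 = 23.35 °C
0.408 Ra = 0.408 × 28.3 = 11.5464 mm/d equivalent
ET₀ = 0.0023 × 11.5464 × (23.35 + 17.8) × √13.7 = 0.0023 × 11.5464 × 41.15 × 3.7014 = 4.0449 mm/d
ETc = Kc × ET₀ = 0.68 × 4.0449 = 2.7505 mm/d
Over 28 days: 2.7505 × 28 = 77.014 mm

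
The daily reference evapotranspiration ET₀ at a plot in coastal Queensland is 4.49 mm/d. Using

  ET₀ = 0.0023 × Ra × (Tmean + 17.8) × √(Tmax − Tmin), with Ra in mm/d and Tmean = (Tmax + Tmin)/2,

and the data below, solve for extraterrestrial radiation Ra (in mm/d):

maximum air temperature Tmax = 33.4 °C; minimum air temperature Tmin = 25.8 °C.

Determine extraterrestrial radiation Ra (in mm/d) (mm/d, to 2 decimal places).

Tmean = 29.60 °C; √ΔT = 2.7568
Ra = ET₀ / [0.0023 × (Tmean+17.8) × √ΔT] = 4.49 / (0.0023 × 47.40 × 2.7568) = 14.939 mm/d

14.94 mm/d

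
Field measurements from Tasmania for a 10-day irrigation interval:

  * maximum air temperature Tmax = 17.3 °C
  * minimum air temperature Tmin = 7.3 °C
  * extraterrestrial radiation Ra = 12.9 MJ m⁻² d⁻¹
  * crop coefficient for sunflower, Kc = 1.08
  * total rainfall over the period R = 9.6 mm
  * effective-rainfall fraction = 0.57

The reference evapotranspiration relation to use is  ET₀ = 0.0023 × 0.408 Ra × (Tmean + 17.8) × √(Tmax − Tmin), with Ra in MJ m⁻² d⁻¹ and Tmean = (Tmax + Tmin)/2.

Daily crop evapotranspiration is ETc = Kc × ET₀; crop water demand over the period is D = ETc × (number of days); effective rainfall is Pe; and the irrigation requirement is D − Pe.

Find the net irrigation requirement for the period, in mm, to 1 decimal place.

Tmean = (17.3 + 7.3)/2 = 12.30 °C
0.408 Ra = 0.408 × 12.9 = 5.2632 mm/d equivalent
ET₀ = 0.0023 × 5.2632 × (12.30 + 17.8) × √10.0 = 0.0023 × 5.2632 × 30.10 × 3.1623 = 1.1523 mm/d
ETc = Kc × ET₀ = 1.08 × 1.1523 = 1.2445 mm/d
Crop demand D = ETc × 10 d = 1.2445 × 10 = 12.445 mm
Pe = 0.57 × 9.6 = 5.472 mm
D − Pe = 12.445 − 5.472 = 6.973 mm

7.0 mm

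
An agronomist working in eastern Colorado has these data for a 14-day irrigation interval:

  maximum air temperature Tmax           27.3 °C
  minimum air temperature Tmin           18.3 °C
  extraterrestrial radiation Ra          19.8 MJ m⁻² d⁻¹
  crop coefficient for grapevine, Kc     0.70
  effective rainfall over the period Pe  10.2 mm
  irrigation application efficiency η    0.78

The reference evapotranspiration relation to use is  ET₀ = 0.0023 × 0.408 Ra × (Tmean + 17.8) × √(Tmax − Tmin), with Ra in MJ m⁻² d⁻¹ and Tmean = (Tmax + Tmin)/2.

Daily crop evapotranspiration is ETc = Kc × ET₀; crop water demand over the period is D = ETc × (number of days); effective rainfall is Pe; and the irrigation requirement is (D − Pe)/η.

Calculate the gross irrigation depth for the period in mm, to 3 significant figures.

Tmean = (27.3 + 18.3)/2 = 22.80 °C
0.408 Ra = 0.408 × 19.8 = 8.0784 mm/d equivalent
ET₀ = 0.0023 × 8.0784 × (22.80 + 17.8) × √9.0 = 0.0023 × 8.0784 × 40.60 × 3.0000 = 2.2631 mm/d
ETc = Kc × ET₀ = 0.70 × 2.2631 = 1.5842 mm/d
Crop demand D = ETc × 14 d = 1.5842 × 14 = 22.179 mm
D − Pe = 22.179 − 10.2 = 11.979 mm
Gross irrigation = 11.979 / 0.78 = 15.358 mm

15.4 mm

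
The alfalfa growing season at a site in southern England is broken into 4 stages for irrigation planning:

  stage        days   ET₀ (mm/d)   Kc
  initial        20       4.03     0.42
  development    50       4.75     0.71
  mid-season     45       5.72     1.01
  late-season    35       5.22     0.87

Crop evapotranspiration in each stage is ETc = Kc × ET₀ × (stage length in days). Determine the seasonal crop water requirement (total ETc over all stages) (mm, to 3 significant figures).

initial: 0.42 × 4.03 × 20 = 33.85 mm
development: 0.71 × 4.75 × 50 = 168.63 mm
mid-season: 1.01 × 5.72 × 45 = 259.97 mm
late-season: 0.87 × 5.22 × 35 = 158.95 mm
Seasonal total = 621.40 mm

621 mm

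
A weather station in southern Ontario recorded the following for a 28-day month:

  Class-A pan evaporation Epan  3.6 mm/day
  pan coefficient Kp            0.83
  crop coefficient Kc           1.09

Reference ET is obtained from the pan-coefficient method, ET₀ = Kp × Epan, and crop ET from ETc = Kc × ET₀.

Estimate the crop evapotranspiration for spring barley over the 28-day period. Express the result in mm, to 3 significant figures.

ET₀ = 0.83 × 3.6 = 2.9880 mm/d
ETc = Kc × ET₀ = 1.09 × 2.9880 = 3.2569 mm/d
Over 28 days: 3.2569 × 28 = 91.193 mm

91.2 mm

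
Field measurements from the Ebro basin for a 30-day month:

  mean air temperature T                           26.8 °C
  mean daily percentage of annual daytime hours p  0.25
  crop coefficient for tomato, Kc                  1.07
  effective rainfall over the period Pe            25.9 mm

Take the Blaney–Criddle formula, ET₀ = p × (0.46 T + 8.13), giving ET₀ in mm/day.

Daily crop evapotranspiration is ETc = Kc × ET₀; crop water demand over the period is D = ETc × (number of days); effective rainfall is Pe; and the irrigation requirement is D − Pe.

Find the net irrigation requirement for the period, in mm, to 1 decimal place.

138.3 mm

ET₀ = 0.25 × (0.46 × 26.8 + 8.13) = 0.25 × 20.458 = 5.1145 mm/d
ETc = Kc × ET₀ = 1.07 × 5.1145 = 5.4725 mm/d
Crop demand D = ETc × 30 d = 5.4725 × 30 = 164.175 mm
D − Pe = 164.175 − 25.9 = 138.275 mm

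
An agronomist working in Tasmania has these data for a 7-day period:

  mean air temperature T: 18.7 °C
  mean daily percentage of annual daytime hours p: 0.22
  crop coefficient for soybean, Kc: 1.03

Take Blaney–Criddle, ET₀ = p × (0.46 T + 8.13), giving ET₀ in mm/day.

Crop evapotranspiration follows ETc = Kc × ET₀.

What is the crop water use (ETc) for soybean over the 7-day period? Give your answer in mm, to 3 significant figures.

ET₀ = 0.22 × (0.46 × 18.7 + 8.13) = 0.22 × 16.732 = 3.6810 mm/d
ETc = Kc × ET₀ = 1.03 × 3.6810 = 3.7914 mm/d
Over 7 days: 3.7914 × 7 = 26.540 mm

26.5 mm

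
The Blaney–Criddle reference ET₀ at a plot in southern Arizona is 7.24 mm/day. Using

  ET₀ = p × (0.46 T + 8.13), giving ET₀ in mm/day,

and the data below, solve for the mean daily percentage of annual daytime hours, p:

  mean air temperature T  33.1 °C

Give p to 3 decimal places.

0.310

p = ET₀ / (0.46 T + 8.13) = 7.24 / (0.46 × 33.1 + 8.13) = 7.24 / 23.356 = 0.3100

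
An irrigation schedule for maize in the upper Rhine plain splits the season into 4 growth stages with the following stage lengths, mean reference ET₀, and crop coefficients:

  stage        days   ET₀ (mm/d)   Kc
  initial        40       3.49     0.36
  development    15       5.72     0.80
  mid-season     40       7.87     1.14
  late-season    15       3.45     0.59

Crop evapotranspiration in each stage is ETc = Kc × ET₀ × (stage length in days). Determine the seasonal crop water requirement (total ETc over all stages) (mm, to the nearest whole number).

initial: 0.36 × 3.49 × 40 = 50.26 mm
development: 0.80 × 5.72 × 15 = 68.64 mm
mid-season: 1.14 × 7.87 × 40 = 358.87 mm
late-season: 0.59 × 3.45 × 15 = 30.53 mm
Seasonal total = 508.30 mm

508 mm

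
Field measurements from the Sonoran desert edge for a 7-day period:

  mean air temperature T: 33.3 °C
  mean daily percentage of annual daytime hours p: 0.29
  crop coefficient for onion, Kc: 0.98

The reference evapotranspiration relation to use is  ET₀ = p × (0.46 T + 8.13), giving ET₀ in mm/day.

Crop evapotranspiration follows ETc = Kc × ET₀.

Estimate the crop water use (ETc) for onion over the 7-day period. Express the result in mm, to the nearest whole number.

47 mm

ET₀ = 0.29 × (0.46 × 33.3 + 8.13) = 0.29 × 23.448 = 6.7999 mm/d
ETc = Kc × ET₀ = 0.98 × 6.7999 = 6.6639 mm/d
Over 7 days: 6.6639 × 7 = 46.647 mm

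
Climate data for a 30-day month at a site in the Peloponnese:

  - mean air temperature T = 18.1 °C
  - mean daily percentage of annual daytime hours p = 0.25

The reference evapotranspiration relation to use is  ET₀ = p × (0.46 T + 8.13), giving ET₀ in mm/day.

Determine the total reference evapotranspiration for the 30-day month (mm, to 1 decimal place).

ET₀ = 0.25 × (0.46 × 18.1 + 8.13) = 0.25 × 16.456 = 4.1140 mm/d
Monthly total = 4.1140 × 30 = 123.420 mm

123.4 mm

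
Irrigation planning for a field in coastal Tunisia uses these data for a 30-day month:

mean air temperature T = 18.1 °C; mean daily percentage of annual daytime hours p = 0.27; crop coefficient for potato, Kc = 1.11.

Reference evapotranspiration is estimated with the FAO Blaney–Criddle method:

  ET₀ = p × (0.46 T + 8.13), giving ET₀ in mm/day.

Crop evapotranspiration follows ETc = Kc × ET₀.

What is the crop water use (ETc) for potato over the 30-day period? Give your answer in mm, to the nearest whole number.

ET₀ = 0.27 × (0.46 × 18.1 + 8.13) = 0.27 × 16.456 = 4.4431 mm/d
ETc = Kc × ET₀ = 1.11 × 4.4431 = 4.9318 mm/d
Over 30 days: 4.9318 × 30 = 147.954 mm

148 mm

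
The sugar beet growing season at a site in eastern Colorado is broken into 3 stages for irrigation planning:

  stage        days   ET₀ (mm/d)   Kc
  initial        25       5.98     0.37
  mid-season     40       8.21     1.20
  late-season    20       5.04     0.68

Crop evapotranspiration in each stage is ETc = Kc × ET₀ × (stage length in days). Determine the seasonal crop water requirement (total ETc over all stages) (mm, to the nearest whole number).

518 mm

initial: 0.37 × 5.98 × 25 = 55.32 mm
mid-season: 1.20 × 8.21 × 40 = 394.08 mm
late-season: 0.68 × 5.04 × 20 = 68.54 mm
Seasonal total = 517.94 mm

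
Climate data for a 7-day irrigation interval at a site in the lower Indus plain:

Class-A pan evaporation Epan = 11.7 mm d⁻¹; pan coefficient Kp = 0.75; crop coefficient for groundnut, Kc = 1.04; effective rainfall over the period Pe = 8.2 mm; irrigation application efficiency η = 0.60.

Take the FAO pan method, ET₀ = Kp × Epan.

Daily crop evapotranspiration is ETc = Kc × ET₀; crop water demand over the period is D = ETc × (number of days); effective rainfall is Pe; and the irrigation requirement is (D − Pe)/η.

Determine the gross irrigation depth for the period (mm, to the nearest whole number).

93 mm

ET₀ = 0.75 × 11.7 = 8.7750 mm/d
ETc = Kc × ET₀ = 1.04 × 8.7750 = 9.1260 mm/d
Crop demand D = ETc × 7 d = 9.1260 × 7 = 63.882 mm
D − Pe = 63.882 − 8.2 = 55.682 mm
Gross irrigation = 55.682 / 0.60 = 92.803 mm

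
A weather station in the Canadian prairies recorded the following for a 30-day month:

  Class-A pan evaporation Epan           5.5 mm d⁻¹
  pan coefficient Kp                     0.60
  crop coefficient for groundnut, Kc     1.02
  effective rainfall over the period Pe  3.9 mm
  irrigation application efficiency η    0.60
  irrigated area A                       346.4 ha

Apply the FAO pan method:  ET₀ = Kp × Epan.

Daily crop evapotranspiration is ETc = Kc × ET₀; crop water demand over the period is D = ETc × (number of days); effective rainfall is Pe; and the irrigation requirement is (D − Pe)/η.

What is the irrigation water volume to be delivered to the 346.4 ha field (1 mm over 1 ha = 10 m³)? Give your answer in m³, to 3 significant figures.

560000 m³

ET₀ = 0.60 × 5.5 = 3.3000 mm/d
ETc = Kc × ET₀ = 1.02 × 3.3000 = 3.3660 mm/d
Crop demand D = ETc × 30 d = 3.3660 × 30 = 100.980 mm
D − Pe = 100.980 − 3.9 = 97.080 mm
Gross irrigation = 97.080 / 0.60 = 161.800 mm
Volume = 161.800 mm × 346.4 ha × 10 = 560475.2 m³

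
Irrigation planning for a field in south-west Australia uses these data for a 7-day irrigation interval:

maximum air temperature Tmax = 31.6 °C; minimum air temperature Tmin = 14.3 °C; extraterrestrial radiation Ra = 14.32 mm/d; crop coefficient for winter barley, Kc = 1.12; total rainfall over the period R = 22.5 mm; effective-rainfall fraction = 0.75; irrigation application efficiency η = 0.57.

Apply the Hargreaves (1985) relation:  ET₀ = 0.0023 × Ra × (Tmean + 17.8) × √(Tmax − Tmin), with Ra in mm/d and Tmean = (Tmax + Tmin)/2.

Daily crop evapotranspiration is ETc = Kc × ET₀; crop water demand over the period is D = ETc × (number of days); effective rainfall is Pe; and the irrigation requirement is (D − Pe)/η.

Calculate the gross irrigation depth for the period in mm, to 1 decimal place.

Tmean = (31.6 + 14.3)/2 = 22.95 °C
ET₀ = 0.0023 × 14.32 × (22.95 + 17.8) × √17.3 = 0.0023 × 14.32 × 40.75 × 4.1593 = 5.5824 mm/d
ETc = Kc × ET₀ = 1.12 × 5.5824 = 6.2523 mm/d
Crop demand D = ETc × 7 d = 6.2523 × 7 = 43.766 mm
Pe = 0.75 × 22.5 = 16.875 mm
D − Pe = 43.766 − 16.875 = 26.891 mm
Gross irrigation = 26.891 / 0.57 = 47.177 mm

47.2 mm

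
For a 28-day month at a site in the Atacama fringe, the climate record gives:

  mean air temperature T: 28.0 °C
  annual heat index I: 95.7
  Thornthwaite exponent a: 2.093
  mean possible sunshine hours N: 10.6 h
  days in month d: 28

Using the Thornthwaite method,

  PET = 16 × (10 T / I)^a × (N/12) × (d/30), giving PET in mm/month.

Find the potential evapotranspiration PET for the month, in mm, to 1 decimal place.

10T/I = 10 × 28.0 / 95.7 = 2.9258
(10T/I)^a = 2.9258^2.093 = 9.4591
Uncorrected PET = 16 × 9.4591 = 151.346 mm
Correction = (N/12)(d/30) = (10.6/12)(28/30) = 0.8244
PET = 151.346 × 0.8244 = 124.770 mm/month

124.8 mm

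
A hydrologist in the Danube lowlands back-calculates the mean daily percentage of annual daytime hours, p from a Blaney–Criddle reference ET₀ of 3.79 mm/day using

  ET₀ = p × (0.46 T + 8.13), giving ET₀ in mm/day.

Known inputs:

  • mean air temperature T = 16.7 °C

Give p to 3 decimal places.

0.240

p = ET₀ / (0.46 T + 8.13) = 3.79 / (0.46 × 16.7 + 8.13) = 3.79 / 15.812 = 0.2397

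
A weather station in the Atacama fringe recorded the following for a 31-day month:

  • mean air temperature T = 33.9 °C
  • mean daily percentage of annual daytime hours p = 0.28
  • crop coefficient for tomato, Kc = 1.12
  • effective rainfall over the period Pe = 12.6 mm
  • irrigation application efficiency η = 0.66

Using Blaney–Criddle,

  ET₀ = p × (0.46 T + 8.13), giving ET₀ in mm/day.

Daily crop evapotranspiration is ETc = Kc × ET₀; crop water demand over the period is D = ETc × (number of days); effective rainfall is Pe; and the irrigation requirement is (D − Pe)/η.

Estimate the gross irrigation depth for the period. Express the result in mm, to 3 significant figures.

ET₀ = 0.28 × (0.46 × 33.9 + 8.13) = 0.28 × 23.724 = 6.6427 mm/d
ETc = Kc × ET₀ = 1.12 × 6.6427 = 7.4398 mm/d
Crop demand D = ETc × 31 d = 7.4398 × 31 = 230.634 mm
D − Pe = 230.634 − 12.6 = 218.034 mm
Gross irrigation = 218.034 / 0.66 = 330.355 mm

330 mm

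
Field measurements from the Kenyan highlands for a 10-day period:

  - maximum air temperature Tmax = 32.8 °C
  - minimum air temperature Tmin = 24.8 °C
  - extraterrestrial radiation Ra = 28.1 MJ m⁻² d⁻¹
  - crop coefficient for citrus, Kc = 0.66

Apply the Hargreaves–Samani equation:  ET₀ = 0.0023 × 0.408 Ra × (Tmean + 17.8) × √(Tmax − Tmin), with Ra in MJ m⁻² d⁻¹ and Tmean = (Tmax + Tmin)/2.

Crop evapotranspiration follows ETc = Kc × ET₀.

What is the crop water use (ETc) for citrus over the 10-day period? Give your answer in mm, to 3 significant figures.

Tmean = (32.8 + 24.8)/2 = 28.80 °C
0.408 Ra = 0.408 × 28.1 = 11.4648 mm/d equivalent
ET₀ = 0.0023 × 11.4648 × (28.80 + 17.8) × √8.0 = 0.0023 × 11.4648 × 46.60 × 2.8284 = 3.4755 mm/d
ETc = Kc × ET₀ = 0.66 × 3.4755 = 2.2938 mm/d
Over 10 days: 2.2938 × 10 = 22.938 mm

22.9 mm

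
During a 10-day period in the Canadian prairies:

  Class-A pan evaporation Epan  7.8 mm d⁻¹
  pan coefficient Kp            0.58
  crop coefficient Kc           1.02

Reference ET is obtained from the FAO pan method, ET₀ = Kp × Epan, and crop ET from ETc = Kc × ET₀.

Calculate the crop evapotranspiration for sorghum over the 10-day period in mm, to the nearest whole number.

46 mm

ET₀ = 0.58 × 7.8 = 4.5240 mm/d
ETc = Kc × ET₀ = 1.02 × 4.5240 = 4.6145 mm/d
Over 10 days: 4.6145 × 10 = 46.145 mm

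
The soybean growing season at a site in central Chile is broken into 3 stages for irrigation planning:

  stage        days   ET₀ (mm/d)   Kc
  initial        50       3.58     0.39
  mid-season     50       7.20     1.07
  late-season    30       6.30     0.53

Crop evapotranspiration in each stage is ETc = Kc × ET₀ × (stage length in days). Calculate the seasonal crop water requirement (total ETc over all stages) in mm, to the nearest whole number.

555 mm

initial: 0.39 × 3.58 × 50 = 69.81 mm
mid-season: 1.07 × 7.20 × 50 = 385.20 mm
late-season: 0.53 × 6.30 × 30 = 100.17 mm
Seasonal total = 555.18 mm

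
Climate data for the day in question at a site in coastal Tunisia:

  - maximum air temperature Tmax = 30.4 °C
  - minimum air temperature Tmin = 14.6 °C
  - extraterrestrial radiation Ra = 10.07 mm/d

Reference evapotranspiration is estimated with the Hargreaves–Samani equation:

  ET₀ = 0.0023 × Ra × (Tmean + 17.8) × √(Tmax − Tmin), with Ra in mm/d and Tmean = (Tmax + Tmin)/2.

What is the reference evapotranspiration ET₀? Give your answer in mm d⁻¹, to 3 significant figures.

Tmean = (30.4 + 14.6)/2 = 22.50 °C
ET₀ = 0.0023 × 10.07 × (22.50 + 17.8) × √15.8 = 0.0023 × 10.07 × 40.30 × 3.9749 = 3.7101 mm/d

3.71 mm d⁻¹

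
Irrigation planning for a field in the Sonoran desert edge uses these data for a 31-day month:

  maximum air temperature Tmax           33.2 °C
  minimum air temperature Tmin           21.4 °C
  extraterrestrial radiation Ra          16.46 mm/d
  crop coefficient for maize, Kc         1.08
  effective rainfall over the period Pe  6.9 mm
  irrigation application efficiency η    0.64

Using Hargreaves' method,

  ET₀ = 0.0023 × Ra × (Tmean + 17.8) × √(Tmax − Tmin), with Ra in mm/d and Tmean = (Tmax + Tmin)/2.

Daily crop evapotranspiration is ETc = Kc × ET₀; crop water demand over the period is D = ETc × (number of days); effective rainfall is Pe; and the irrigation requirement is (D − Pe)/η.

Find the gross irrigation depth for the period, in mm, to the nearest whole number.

Tmean = (33.2 + 21.4)/2 = 27.30 °C
ET₀ = 0.0023 × 16.46 × (27.30 + 17.8) × √11.8 = 0.0023 × 16.46 × 45.10 × 3.4351 = 5.8651 mm/d
ETc = Kc × ET₀ = 1.08 × 5.8651 = 6.3343 mm/d
Crop demand D = ETc × 31 d = 6.3343 × 31 = 196.363 mm
D − Pe = 196.363 − 6.9 = 189.463 mm
Gross irrigation = 189.463 / 0.64 = 296.036 mm

296 mm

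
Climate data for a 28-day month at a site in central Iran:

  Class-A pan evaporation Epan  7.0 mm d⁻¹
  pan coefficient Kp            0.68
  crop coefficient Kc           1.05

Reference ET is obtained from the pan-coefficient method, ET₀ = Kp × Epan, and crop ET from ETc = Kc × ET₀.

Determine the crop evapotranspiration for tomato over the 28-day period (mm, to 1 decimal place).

ET₀ = 0.68 × 7.0 = 4.7600 mm/d
ETc = Kc × ET₀ = 1.05 × 4.7600 = 4.9980 mm/d
Over 28 days: 4.9980 × 28 = 139.944 mm

139.9 mm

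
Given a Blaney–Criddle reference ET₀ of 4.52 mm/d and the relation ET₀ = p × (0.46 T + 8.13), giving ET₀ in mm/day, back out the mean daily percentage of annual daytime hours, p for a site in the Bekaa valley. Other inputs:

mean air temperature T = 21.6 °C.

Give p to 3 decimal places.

0.250

p = ET₀ / (0.46 T + 8.13) = 4.52 / (0.46 × 21.6 + 8.13) = 4.52 / 18.066 = 0.2502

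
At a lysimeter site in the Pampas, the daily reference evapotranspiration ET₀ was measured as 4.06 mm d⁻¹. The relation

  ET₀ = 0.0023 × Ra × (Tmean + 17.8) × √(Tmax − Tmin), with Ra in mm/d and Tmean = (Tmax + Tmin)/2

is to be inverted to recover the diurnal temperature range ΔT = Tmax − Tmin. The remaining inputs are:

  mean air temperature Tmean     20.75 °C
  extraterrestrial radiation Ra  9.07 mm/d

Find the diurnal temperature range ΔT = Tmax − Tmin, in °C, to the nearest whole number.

√ΔT = ET₀ / [0.0023 × Ra × (Tmean+17.8)] = 4.06 / (0.0023 × 9.07 × 38.55) = 5.0485
ΔT = 5.0485² = 25.487 °C

25 °C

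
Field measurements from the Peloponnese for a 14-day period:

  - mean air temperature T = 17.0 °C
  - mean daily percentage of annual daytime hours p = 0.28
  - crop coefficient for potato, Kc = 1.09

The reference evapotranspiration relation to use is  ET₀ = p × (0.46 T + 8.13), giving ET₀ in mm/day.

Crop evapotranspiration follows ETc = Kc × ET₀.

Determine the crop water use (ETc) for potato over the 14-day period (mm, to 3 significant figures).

ET₀ = 0.28 × (0.46 × 17.0 + 8.13) = 0.28 × 15.950 = 4.4660 mm/d
ETc = Kc × ET₀ = 1.09 × 4.4660 = 4.8679 mm/d
Over 14 days: 4.8679 × 14 = 68.151 mm

68.2 mm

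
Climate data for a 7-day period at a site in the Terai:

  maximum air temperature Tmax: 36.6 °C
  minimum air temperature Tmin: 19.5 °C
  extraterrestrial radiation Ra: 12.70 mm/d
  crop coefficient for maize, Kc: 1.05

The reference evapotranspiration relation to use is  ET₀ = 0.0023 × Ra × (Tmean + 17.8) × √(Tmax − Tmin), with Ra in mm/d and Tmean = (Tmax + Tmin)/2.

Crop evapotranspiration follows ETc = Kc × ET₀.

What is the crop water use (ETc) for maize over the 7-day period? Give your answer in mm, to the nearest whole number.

41 mm

Tmean = (36.6 + 19.5)/2 = 28.05 °C
ET₀ = 0.0023 × 12.70 × (28.05 + 17.8) × √17.1 = 0.0023 × 12.70 × 45.85 × 4.1352 = 5.5382 mm/d
ETc = Kc × ET₀ = 1.05 × 5.5382 = 5.8151 mm/d
Over 7 days: 5.8151 × 7 = 40.706 mm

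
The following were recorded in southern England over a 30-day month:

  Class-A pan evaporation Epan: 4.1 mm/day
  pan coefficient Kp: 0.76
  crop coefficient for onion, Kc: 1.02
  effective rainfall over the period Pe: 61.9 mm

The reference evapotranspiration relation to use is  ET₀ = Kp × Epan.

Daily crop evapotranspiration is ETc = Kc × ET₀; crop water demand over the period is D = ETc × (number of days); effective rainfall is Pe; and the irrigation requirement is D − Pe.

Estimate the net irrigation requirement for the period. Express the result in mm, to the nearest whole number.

33 mm

ET₀ = 0.76 × 4.1 = 3.1160 mm/d
ETc = Kc × ET₀ = 1.02 × 3.1160 = 3.1783 mm/d
Crop demand D = ETc × 30 d = 3.1783 × 30 = 95.349 mm
D − Pe = 95.349 − 61.9 = 33.449 mm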